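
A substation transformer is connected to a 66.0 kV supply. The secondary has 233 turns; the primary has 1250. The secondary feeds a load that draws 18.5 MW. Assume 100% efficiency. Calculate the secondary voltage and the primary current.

V_s ≈ 12300 V, I_p ≈ 280 A

V_s = V_p × N_s/N_p = 66000 × 233/1250 = 12302 V.
I_s = P/V_s = 1.85×10^7/12302 = 1503.8 A.
I_p = I_s × N_s/N_p = 1503.8 × 233/1250 = 280 A.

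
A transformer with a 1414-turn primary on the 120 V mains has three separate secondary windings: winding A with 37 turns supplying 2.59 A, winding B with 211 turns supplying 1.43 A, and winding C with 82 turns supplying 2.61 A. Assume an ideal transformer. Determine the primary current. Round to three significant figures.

I_p ≈ 0.433 A

V_A = 120 × 37/1414 = 3.1400 V; V_B = 120 × 211/1414 = 17.907 V; V_C = 120 × 82/1414 = 6.9590 V.
P_out = V_A I_A + V_B I_B + V_C I_C = 3.1400×2.59 + 17.907×1.43 + 6.9590×2.61 = 8.1327 + 25.607 + 18.163 = 51.902 W.
Ideal ⇒ P_in = P_out, so I_p = P_out/V_p = 51.902/120 = 0.433 A.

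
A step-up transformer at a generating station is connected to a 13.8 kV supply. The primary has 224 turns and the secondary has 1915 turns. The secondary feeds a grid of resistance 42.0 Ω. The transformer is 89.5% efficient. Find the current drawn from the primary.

I_p ≈ 26800 A

V_s = 13800 × 1915/224 = 117980 V.
I_s = V_s/R = 117980/42.0 = 2809.0 A.
P_out = V_s I_s = 117980 × 2809.0 = 3.3140×10^8 W.
P_in = P_out/η = 3.3140×10^8/0.895 = 3.7028×10^8 W.
I_p = P_in/V_p = 3.7028×10^8/13800 = 26800 A.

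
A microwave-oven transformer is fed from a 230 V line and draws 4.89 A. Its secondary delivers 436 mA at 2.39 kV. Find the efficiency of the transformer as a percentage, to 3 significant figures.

η ≈ 92.7%

P_in = 230 × 4.89 = 1124.70 W.
P_out = 2390 × 0.436 = 1042.04 W.
η = P_out/P_in = 1042.04/1124.70 = 0.927.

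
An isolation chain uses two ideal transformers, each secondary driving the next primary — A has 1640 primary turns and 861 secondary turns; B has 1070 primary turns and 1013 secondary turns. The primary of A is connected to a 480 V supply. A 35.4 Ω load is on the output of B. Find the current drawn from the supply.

I_supply ≈ 3.35 A

Secondary of A: V = 480.00 × 861/1640 = 252.00 V.
Secondary of B: V = 252.00 × 1013/1070 = 238.58 V.
I_load = 238.58/35.4 = 6.7394 A, so P_out = 238.58 × 6.7394 = 1607.9 W.
All ideal ⇒ P_in = P_out, so I_supply = 1607.9/480 = 3.35 A.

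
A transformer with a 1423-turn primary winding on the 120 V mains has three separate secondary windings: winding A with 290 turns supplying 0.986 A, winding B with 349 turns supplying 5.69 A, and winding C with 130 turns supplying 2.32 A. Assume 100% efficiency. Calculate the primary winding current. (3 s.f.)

I_p ≈ 1.81 A

V_A = 120 × 290/1423 = 24.455 V; V_B = 120 × 349/1423 = 29.431 V; V_C = 120 × 130/1423 = 10.963 V.
P_out = V_A I_A + V_B I_B + V_C I_C = 24.455×0.986 + 29.431×5.69 + 10.963×2.32 = 24.113 + 167.46 + 25.434 = 217.01 W.
Ideal ⇒ P_in = P_out, so I_p = P_out/V_p = 217.01/120 = 1.81 A.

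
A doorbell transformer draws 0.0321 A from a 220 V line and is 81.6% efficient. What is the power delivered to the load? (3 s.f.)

P_out ≈ 5.76 W

P_in = V_in I_in = 220 × 0.0321 = 7.0620 W.
P_out = η P_in = 0.816 × 7.0620 = 5.76 W.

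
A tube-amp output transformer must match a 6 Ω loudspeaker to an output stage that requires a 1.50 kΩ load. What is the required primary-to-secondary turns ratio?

Z_p/Z_s = (N_p/N_s)², so N_p/N_s = √(1500/6) = √250 = 15.8.

N_p/N_s ≈ 15.8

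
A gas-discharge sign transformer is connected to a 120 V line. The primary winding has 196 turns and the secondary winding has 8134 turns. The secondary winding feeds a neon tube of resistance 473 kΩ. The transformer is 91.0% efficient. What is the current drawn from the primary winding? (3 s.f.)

V_s = 120 × 8134/196 = 4980.0 V.
I_s = V_s/R = 4980.0/473000 = 0.010529 A.
P_out = V_s I_s = 4980.0 × 0.010529 = 52.432 W.
P_in = P_out/η = 52.432/0.910 = 57.618 W.
I_p = P_in/V_p = 57.618/120 = 0.480 A.

I_p ≈ 0.480 A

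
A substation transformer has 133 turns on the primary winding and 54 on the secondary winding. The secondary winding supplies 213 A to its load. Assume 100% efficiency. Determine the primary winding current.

For an ideal transformer I_p/I_s = N_s/N_p, so I_p = 213 × 54/133 = 86.5 A.

I_p ≈ 86.5 A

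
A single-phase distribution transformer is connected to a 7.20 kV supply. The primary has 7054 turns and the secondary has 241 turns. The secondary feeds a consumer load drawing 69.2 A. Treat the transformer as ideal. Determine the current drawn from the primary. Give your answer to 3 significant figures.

I_p ≈ 2.36 A

For an ideal transformer I_p N_p = I_s N_s, so I_p = 69.2 × 241/7054 = 2.36 A.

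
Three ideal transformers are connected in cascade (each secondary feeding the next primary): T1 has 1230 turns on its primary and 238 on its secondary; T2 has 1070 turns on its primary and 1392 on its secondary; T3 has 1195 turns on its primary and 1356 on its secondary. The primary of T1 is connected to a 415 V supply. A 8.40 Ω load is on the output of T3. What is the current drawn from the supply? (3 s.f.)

I_supply ≈ 4.03 A

After T1: V = 415.00 × 238/1230 = 80.301 V.
After T2: V = 80.301 × 1392/1070 = 104.47 V.
After T3: V = 104.47 × 1356/1195 = 118.54 V.
I_load = 118.54/8.40 = 14.112 A, so P_out = 118.54 × 14.112 = 1672.8 W.
All ideal ⇒ P_in = P_out, so I_supply = 1672.8/415 = 4.03 A.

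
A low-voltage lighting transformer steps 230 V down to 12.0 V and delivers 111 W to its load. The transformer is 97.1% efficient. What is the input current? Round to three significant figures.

P_in = P_out/η = 111/0.971 = 114.32 W.
I_in = P_in/V_in = 114.32/230 = 0.497 A.

I_in ≈ 0.497 A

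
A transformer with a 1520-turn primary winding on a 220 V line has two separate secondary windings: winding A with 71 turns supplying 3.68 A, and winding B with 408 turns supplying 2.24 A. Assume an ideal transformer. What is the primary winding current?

I_p ≈ 0.773 A

V_A = 220 × 71/1520 = 10.276 V; V_B = 220 × 408/1520 = 59.053 V.
P_out = V_A I_A + V_B I_B = 10.276×3.68 + 59.053×2.24 = 37.817 + 132.28 = 170.09 W.
Ideal ⇒ P_in = P_out, so I_p = P_out/V_p = 170.09/220 = 0.773 A.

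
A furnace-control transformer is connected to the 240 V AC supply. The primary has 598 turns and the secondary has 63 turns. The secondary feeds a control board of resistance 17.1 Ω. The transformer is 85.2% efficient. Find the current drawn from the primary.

I_p ≈ 0.183 A

V_s = 240 × 63/598 = 25.284 V.
I_s = V_s/R = 25.284/17.1 = 1.4786 A.
P_out = V_s I_s = 25.284 × 1.4786 = 37.386 W.
P_in = P_out/η = 37.386/0.852 = 43.880 W.
I_p = P_in/V_p = 43.880/240 = 0.183 A.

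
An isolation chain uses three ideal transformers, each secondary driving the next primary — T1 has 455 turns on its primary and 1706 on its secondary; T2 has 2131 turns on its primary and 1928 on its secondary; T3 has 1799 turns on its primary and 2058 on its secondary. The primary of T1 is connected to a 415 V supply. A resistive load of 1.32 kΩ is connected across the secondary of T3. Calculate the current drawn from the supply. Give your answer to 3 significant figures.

Secondary of T1: V = 415.00 × 1706/455 = 1556.0 V.
Secondary of T2: V = 1556.0 × 1928/2131 = 1407.8 V.
Secondary of T3: V = 1407.8 × 2058/1799 = 1610.5 V.
I_load = 1610.5/1320 = 1.2201 A, so P_out = 1610.5 × 1.2201 = 1964.9 W.
All ideal ⇒ P_in = P_out, so I_supply = 1964.9/415 = 4.73 A.

I_supply ≈ 4.73 A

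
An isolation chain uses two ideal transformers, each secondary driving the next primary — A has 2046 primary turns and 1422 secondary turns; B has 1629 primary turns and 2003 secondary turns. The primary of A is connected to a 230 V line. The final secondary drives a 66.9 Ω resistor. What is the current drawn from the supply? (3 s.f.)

I_supply ≈ 2.51 A

Secondary of A: V = 230.00 × 1422/2046 = 159.85 V.
Secondary of B: V = 159.85 × 2003/1629 = 196.55 V.
I_load = 196.55/66.9 = 2.9380 A, so P_out = 196.55 × 2.9380 = 577.48 W.
All ideal ⇒ P_in = P_out, so I_supply = 577.48/230 = 2.51 A.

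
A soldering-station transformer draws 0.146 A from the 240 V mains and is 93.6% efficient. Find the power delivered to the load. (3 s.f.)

P_out ≈ 32.8 W

P_in = V_p I_p = 240 × 0.146 = 35.040 W.
P_out = η P_in = 0.936 × 35.040 = 32.8 W.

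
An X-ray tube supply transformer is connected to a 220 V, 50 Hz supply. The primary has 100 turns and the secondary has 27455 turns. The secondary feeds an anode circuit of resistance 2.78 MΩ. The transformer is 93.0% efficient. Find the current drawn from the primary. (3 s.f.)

V_s = 220 × 27455/100 = 60401 V.
I_s = V_s/R = 60401/(2.78×10^6) = 0.021727 A.
P_out = V_s I_s = 60401 × 0.021727 = 1312.3 W.
P_in = P_out/η = 1312.3/0.930 = 1411.1 W.
I_p = P_in/V_p = 1411.1/220 = 6.41 A.

I_p ≈ 6.41 A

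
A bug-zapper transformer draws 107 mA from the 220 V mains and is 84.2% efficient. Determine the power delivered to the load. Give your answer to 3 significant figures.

P_in = V_p I_p = 220 × 0.107 = 23.540 W.
P_out = η P_in = 0.842 × 23.540 = 19.8 W.

P_out ≈ 19.8 W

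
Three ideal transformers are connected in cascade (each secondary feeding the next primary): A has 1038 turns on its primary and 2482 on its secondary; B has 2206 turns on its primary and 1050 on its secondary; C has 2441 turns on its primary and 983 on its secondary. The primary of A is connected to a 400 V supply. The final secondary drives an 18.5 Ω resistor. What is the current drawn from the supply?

After A: V = 400.00 × 2482/1038 = 956.45 V.
After B: V = 956.45 × 1050/2206 = 455.25 V.
After C: V = 455.25 × 983/2441 = 183.33 V.
I_load = 183.33/18.5 = 9.9097 A, so P_out = 183.33 × 9.9097 = 1816.8 W.
All ideal ⇒ P_in = P_out, so I_supply = 1816.8/400 = 4.54 A.

I_supply ≈ 4.54 A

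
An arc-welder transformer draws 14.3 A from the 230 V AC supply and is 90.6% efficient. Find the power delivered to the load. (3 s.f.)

P_in = V_p I_p = 230 × 14.3 = 3289.0 W.
P_out = η P_in = 0.906 × 3289.0 = 2980 W.

P_out ≈ 2980 W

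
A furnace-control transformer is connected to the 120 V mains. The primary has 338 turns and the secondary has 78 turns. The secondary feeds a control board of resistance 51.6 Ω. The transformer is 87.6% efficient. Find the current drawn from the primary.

I_p ≈ 0.141 A

V_s = 120 × 78/338 = 27.692 V.
I_s = V_s/R = 27.692/51.6 = 0.53667 A.
P_out = V_s I_s = 27.692 × 0.53667 = 14.862 W.
P_in = P_out/η = 14.862/0.876 = 16.965 W.
I_p = P_in/V_p = 16.965/120 = 0.141 A.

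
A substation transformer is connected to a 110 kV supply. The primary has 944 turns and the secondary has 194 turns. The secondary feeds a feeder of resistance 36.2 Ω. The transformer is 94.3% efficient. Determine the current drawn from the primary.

I_p ≈ 136 A

V_s = 110000 × 194/944 = 22606 V.
I_s = V_s/R = 22606/36.2 = 624.47 A.
P_out = V_s I_s = 22606 × 624.47 = 1.4117×10^7 W.
P_in = P_out/η = 1.4117×10^7/0.943 = 1.4970×10^7 W.
I_p = P_in/V_p = 1.4970×10^7/110000 = 136 A.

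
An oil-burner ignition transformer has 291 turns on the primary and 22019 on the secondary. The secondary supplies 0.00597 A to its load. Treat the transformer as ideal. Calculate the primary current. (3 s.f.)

I_p ≈ 0.452 A

For an ideal transformer I_p/I_s = N_s/N_p, so I_p = 0.00597 × 22019/291 = 0.452 A.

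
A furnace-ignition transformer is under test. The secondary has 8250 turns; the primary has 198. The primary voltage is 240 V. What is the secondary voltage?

V_s ≈ 10000 V

V_s/V_p = N_s/N_p, so V_s = 240 × 8250/198 = 10000 V.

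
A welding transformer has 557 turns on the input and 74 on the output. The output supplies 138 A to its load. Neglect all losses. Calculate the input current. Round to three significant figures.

I_in ≈ 18.3 A

For an ideal transformer I_in/I_out = N_out/N_in, so I_in = 138 × 74/557 = 18.3 A.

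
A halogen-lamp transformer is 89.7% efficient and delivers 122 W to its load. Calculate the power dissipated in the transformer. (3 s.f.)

P_loss ≈ 14.0 W

P_in = P_out/η = 122/0.897 = 136.009 W.
P_loss = P_in − P_out = 136.009 − 122 = 14.0 W.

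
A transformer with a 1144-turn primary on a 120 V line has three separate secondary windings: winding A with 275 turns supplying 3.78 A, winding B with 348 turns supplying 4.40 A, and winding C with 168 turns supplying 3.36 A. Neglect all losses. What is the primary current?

V_A = 120 × 275/1144 = 28.846 V; V_B = 120 × 348/1144 = 36.503 V; V_C = 120 × 168/1144 = 17.622 V.
P_out = V_A I_A + V_B I_B + V_C I_C = 28.846×3.78 + 36.503×4.40 + 17.622×3.36 = 109.04 + 160.62 + 59.211 = 328.87 W.
Ideal ⇒ P_in = P_out, so I_p = P_out/V_p = 328.87/120 = 2.74 A.

I_p ≈ 2.74 A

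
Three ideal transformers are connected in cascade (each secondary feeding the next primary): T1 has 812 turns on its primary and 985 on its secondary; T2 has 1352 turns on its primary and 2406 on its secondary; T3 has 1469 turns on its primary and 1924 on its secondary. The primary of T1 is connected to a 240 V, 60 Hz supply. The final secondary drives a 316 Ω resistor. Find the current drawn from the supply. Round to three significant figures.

I_supply ≈ 6.07 A

Secondary of T1: V = 240.00 × 985/812 = 291.13 V.
Secondary of T2: V = 291.13 × 2406/1352 = 518.10 V.
Secondary of T3: V = 518.10 × 1924/1469 = 678.57 V.
I_load = 678.57/316 = 2.1474 A, so P_out = 678.57 × 2.1474 = 1457.1 W.
All ideal ⇒ P_in = P_out, so I_supply = 1457.1/240 = 6.07 A.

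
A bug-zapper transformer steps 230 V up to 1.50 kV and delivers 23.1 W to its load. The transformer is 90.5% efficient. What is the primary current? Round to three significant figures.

P_in = P_out/η = 23.1/0.905 = 25.525 W.
I_p = P_in/V_p = 25.525/230 = 0.111 A.

I_p ≈ 0.111 A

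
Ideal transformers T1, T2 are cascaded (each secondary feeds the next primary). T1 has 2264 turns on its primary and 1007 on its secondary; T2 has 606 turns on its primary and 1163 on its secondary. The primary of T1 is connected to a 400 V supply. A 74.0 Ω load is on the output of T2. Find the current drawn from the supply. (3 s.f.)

I_supply ≈ 3.94 A

Secondary of T1: V = 400.00 × 1007/2264 = 177.92 V.
Secondary of T2: V = 177.92 × 1163/606 = 341.44 V.
I_load = 341.44/74.0 = 4.6141 A, so P_out = 341.44 × 4.6141 = 1575.5 W.
All ideal ⇒ P_in = P_out, so I_supply = 1575.5/400 = 3.94 A.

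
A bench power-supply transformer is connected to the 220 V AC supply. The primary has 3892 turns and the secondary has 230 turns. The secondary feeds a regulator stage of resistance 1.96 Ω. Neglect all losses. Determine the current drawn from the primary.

V_s = V_p × N_s/N_p = 220 × 230/3892 = 13.001 V.
I_s = V_s/R = 13.001/1.96 = 6.6332 A.
For an ideal transformer I_p N_p = I_s N_s, so I_p = 6.6332 × 230/3892 = 0.392 A.

I_p ≈ 0.392 A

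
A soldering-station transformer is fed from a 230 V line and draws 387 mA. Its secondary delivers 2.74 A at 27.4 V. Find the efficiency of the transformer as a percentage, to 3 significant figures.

P_in = 230 × 0.387 = 89.0100 W.
P_out = 27.4 × 2.74 = 75.0760 W.
η = P_out/P_in = 75.0760/89.0100 = 0.843.

η ≈ 84.3%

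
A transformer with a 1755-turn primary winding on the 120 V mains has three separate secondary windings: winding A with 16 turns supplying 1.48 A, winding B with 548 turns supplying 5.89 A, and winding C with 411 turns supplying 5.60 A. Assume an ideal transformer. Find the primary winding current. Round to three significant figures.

I_p ≈ 3.16 A

V_A = 120 × 16/1755 = 1.0940 V; V_B = 120 × 548/1755 = 37.470 V; V_C = 120 × 411/1755 = 28.103 V.
P_out = V_A I_A + V_B I_B + V_C I_C = 1.0940×1.48 + 37.470×5.89 + 28.103×5.60 = 1.6191 + 220.70 + 157.37 = 379.69 W.
Ideal ⇒ P_in = P_out, so I_p = P_out/V_p = 379.69/120 = 3.16 A.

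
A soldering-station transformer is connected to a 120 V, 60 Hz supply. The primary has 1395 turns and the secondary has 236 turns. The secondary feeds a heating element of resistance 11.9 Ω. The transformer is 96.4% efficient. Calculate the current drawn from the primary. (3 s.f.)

V_s = 120 × 236/1395 = 20.301 V.
I_s = V_s/R = 20.301/11.9 = 1.7060 A.
P_out = V_s I_s = 20.301 × 1.7060 = 34.633 W.
P_in = P_out/η = 34.633/0.964 = 35.926 W.
I_p = P_in/V_p = 35.926/120 = 0.299 A.

I_p ≈ 0.299 A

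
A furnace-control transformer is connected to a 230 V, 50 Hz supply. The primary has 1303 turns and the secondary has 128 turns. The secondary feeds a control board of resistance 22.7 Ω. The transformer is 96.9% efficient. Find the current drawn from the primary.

V_s = 230 × 128/1303 = 22.594 V.
I_s = V_s/R = 22.594/22.7 = 0.99533 A.
P_out = V_s I_s = 22.594 × 0.99533 = 22.489 W.
P_in = P_out/η = 22.489/0.969 = 23.208 W.
I_p = P_in/V_p = 23.208/230 = 0.101 A.

I_p ≈ 0.101 A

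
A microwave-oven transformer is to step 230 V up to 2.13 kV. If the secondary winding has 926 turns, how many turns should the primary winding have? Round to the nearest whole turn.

N_p = 100 turns

N_p/N_s = V_p/V_s, so N_p = 926 × 230/2130 = 100.0 ≈ 100 turns.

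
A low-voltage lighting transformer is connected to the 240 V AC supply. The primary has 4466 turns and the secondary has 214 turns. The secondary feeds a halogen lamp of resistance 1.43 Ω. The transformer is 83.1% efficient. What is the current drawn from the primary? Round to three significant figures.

V_s = 240 × 214/4466 = 11.500 V.
I_s = V_s/R = 11.500/1.43 = 8.0421 A.
P_out = V_s I_s = 11.500 × 8.0421 = 92.486 W.
P_in = P_out/η = 92.486/0.831 = 111.29 W.
I_p = P_in/V_p = 111.29/240 = 0.464 A.

I_p ≈ 0.464 A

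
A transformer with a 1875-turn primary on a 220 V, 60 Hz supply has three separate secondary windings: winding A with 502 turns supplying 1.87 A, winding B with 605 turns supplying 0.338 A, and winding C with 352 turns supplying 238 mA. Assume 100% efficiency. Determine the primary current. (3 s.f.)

V_A = 220 × 502/1875 = 58.901 V; V_B = 220 × 605/1875 = 70.987 V; V_C = 220 × 352/1875 = 41.301 V.
P_out = V_A I_A + V_B I_B + V_C I_C = 58.901×1.87 + 70.987×0.338 + 41.301×0.238 = 110.15 + 23.993 + 9.8297 = 143.97 W.
Ideal ⇒ P_in = P_out, so I_p = P_out/V_p = 143.97/220 = 0.654 A.

I_p ≈ 0.654 A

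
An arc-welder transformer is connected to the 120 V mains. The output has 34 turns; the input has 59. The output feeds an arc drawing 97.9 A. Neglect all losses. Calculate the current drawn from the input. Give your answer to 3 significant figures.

For an ideal transformer I_in N_in = I_out N_out, so I_in = 97.9 × 34/59 = 56.4 A.

I_in ≈ 56.4 A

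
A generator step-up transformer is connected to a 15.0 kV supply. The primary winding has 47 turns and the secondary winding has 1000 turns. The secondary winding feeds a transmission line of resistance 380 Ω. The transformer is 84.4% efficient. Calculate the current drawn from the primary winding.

V_s = 15000 × 1000/47 = 319150 V.
I_s = V_s/R = 319150/380 = 839.87 A.
P_out = V_s I_s = 319150 × 839.87 = 2.6804×10^8 W.
P_in = P_out/η = 2.6804×10^8/0.844 = 3.1759×10^8 W.
I_p = P_in/V_p = 3.1759×10^8/15000 = 21200 A.

I_p ≈ 21200 A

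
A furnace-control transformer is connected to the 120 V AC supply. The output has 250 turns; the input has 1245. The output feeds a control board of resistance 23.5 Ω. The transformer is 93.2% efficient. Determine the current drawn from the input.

V_out = 120 × 250/1245 = 24.096 V.
I_out = V_out/R = 24.096/23.5 = 1.0254 A.
P_out = V_out I_out = 24.096 × 1.0254 = 24.708 W.
P_in = P_out/η = 24.708/0.932 = 26.511 W.
I_in = P_in/V_in = 26.511/120 = 0.221 A.

I_in ≈ 0.221 A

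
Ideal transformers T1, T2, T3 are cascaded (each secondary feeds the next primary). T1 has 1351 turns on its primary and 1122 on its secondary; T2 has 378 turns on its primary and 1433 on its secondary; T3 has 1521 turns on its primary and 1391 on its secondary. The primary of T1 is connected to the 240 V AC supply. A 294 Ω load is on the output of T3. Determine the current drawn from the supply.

After T1: V = 240.00 × 1122/1351 = 199.32 V.
After T2: V = 199.32 × 1433/378 = 755.62 V.
After T3: V = 755.62 × 1391/1521 = 691.04 V.
I_load = 691.04/294 = 2.3505 A, so P_out = 691.04 × 2.3505 = 1624.3 W.
All ideal ⇒ P_in = P_out, so I_supply = 1624.3/240 = 6.77 A.

I_supply ≈ 6.77 A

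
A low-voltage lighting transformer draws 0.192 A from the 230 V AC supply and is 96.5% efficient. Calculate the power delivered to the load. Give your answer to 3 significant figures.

P_in = V_p I_p = 230 × 0.192 = 44.160 W.
P_out = η P_in = 0.965 × 44.160 = 42.6 W.

P_out ≈ 42.6 W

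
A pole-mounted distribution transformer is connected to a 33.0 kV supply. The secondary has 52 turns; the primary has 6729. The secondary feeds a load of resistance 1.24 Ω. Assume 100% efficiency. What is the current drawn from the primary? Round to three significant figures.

I_p ≈ 1.59 A

V_s = V_p × N_s/N_p = 33000 × 52/6729 = 255.02 V.
I_s = V_s/R = 255.02/1.24 = 205.66 A.
For an ideal transformer I_p N_p = I_s N_s, so I_p = 205.66 × 52/6729 = 1.59 A.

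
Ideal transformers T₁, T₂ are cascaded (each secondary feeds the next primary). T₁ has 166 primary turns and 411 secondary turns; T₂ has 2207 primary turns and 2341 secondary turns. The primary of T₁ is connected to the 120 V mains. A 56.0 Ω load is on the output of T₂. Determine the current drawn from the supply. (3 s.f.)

After T₁: V = 120.00 × 411/166 = 297.11 V.
After T₂: V = 297.11 × 2341/2207 = 315.15 V.
I_load = 315.15/56.0 = 5.6276 A, so P_out = 315.15 × 5.6276 = 1773.5 W.
All ideal ⇒ P_in = P_out, so I_supply = 1773.5/120 = 14.8 A.

I_supply ≈ 14.8 A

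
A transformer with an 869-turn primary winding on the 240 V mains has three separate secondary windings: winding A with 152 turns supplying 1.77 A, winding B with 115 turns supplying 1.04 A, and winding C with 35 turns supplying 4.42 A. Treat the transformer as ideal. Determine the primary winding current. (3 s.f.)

I_p ≈ 0.625 A

V_A = 240 × 152/869 = 41.979 V; V_B = 240 × 115/869 = 31.761 V; V_C = 240 × 35/869 = 9.6663 V.
P_out = V_A I_A + V_B I_B + V_C I_C = 41.979×1.77 + 31.761×1.04 + 9.6663×4.42 = 74.303 + 33.031 + 42.725 = 150.06 W.
Ideal ⇒ P_in = P_out, so I_p = P_out/V_p = 150.06/240 = 0.625 A.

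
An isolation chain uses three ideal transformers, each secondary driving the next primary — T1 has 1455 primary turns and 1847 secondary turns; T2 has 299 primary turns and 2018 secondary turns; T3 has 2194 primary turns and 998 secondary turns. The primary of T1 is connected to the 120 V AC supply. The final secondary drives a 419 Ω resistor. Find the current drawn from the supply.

I_supply ≈ 4.35 A

After T1: V = 120.00 × 1847/1455 = 152.33 V.
After T2: V = 152.33 × 2018/299 = 1028.1 V.
After T3: V = 1028.1 × 998/2194 = 467.66 V.
I_load = 467.66/419 = 1.1161 A, so P_out = 467.66 × 1.1161 = 521.97 W.
All ideal ⇒ P_in = P_out, so I_supply = 521.97/120 = 4.35 A.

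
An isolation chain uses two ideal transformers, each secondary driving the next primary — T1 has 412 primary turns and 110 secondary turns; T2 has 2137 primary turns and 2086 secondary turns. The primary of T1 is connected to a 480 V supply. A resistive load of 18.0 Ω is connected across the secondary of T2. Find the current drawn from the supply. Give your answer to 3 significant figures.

I_supply ≈ 1.81 A

Secondary of T1: V = 480.00 × 110/412 = 128.16 V.
Secondary of T2: V = 128.16 × 2086/2137 = 125.10 V.
I_load = 125.10/18.0 = 6.9498 A, so P_out = 125.10 × 6.9498 = 869.40 W.
All ideal ⇒ P_in = P_out, so I_supply = 869.40/480 = 1.81 A.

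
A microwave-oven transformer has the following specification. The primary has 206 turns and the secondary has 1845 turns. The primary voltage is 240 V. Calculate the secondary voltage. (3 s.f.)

V_s ≈ 2150 V

V_s/V_p = N_s/N_p, so V_s = 240 × 1845/206 = 2150 V.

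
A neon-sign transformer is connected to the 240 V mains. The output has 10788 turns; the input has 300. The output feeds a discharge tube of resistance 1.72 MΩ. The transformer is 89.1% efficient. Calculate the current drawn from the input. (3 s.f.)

V_out = 240 × 10788/300 = 8630.4 V.
I_out = V_out/R = 8630.4/(1.72×10^6) = 0.0050177 A.
P_out = V_out I_out = 8630.4 × 0.0050177 = 43.305 W.
P_in = P_out/η = 43.305/0.891 = 48.602 W.
I_in = P_in/V_in = 48.602/240 = 0.203 A.

I_in ≈ 0.203 A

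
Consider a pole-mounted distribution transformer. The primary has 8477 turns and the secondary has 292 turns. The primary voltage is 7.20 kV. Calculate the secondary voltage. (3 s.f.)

V_s ≈ 248 V

V_s/V_p = N_s/N_p, so V_s = 7200 × 292/8477 = 248 V.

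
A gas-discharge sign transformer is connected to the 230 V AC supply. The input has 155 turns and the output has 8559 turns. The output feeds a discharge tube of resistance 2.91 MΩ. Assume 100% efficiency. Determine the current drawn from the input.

I_in ≈ 0.241 A

V_out = V_in × N_out/N_in = 230 × 8559/155 = 12700 V.
I_out = V_out/R = 12700/(2.91×10^6) = 0.0043644 A.
For an ideal transformer I_in N_in = I_out N_out, so I_in = 0.0043644 × 8559/155 = 0.241 A.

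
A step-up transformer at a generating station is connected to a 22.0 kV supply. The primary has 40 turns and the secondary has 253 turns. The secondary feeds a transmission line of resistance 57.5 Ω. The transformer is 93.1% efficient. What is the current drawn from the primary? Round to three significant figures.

V_s = 22000 × 253/40 = 139150 V.
I_s = V_s/R = 139150/57.5 = 2420.0 A.
P_out = V_s I_s = 139150 × 2420.0 = 3.3674×10^8 W.
P_in = P_out/η = 3.3674×10^8/0.931 = 3.6170×10^8 W.
I_p = P_in/V_p = 3.6170×10^8/22000 = 16400 A.

I_p ≈ 16400 A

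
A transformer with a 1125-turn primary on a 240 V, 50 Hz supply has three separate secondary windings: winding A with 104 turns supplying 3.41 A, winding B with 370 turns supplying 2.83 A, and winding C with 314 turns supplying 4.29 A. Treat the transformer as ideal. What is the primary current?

I_p ≈ 2.44 A

V_A = 240 × 104/1125 = 22.187 V; V_B = 240 × 370/1125 = 78.933 V; V_C = 240 × 314/1125 = 66.987 V.
P_out = V_A I_A + V_B I_B + V_C I_C = 22.187×3.41 + 78.933×2.83 + 66.987×4.29 = 75.657 + 223.38 + 287.37 = 586.41 W.
Ideal ⇒ P_in = P_out, so I_p = P_out/V_p = 586.41/240 = 2.44 A.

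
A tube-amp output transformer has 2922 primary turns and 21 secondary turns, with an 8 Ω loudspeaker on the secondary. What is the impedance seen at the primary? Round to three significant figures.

Z_p = (N_p/N_s)² × Z_s = (2922/21)² × 8 = 155000 Ω.

Z_p ≈ 155000 Ω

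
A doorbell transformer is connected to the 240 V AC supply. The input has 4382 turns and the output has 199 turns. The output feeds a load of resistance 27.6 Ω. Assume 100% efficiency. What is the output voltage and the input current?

V_out = V_in × N_out/N_in = 240 × 199/4382 = 10.899 V.
I_out = V_out/R = 10.899/27.6 = 0.39490 A.
I_in = I_out × N_out/N_in = 0.39490 × 199/4382 = 0.0179 A.

V_out ≈ 10.9 V, I_in ≈ 0.0179 A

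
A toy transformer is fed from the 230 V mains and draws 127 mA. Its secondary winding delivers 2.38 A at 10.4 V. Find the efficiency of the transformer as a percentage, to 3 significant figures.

η ≈ 84.7%

P_in = 230 × 0.127 = 29.2100 W.
P_out = 10.4 × 2.38 = 24.7520 W.
η = P_out/P_in = 24.7520/29.2100 = 0.847.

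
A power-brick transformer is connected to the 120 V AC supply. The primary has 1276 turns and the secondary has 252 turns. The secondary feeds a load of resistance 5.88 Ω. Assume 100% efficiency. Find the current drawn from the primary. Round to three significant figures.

I_p ≈ 0.796 A

V_s = V_p × N_s/N_p = 120 × 252/1276 = 23.699 V.
I_s = V_s/R = 23.699/5.88 = 4.0305 A.
For an ideal transformer I_p N_p = I_s N_s, so I_p = 4.0305 × 252/1276 = 0.796 A.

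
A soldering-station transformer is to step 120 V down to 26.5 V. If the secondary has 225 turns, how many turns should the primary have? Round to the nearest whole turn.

N_p = 1019 turns

N_p/N_s = V_p/V_s, so N_p = 225 × 120/26.5 = 1018.9 ≈ 1019 turns.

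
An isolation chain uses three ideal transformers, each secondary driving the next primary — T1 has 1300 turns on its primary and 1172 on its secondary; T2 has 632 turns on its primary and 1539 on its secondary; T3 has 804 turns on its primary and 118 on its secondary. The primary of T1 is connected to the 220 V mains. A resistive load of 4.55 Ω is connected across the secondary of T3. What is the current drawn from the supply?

After T1: V = 220.00 × 1172/1300 = 198.34 V.
After T2: V = 198.34 × 1539/632 = 482.98 V.
After T3: V = 482.98 × 118/804 = 70.885 V.
I_load = 70.885/4.55 = 15.579 A, so P_out = 70.885 × 15.579 = 1104.3 W.
All ideal ⇒ P_in = P_out, so I_supply = 1104.3/220 = 5.02 A.

I_supply ≈ 5.02 A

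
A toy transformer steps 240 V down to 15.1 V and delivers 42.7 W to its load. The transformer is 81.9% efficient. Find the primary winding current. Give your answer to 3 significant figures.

I_p ≈ 0.217 A

P_in = P_out/η = 42.7/0.819 = 52.137 W.
I_p = P_in/V_p = 52.137/240 = 0.217 A.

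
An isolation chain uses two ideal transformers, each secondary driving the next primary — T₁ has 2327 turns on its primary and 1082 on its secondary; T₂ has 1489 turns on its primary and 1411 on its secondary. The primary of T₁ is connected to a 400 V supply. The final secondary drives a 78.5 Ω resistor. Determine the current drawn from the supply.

After T₁: V = 400.00 × 1082/2327 = 185.99 V.
After T₂: V = 185.99 × 1411/1489 = 176.25 V.
I_load = 176.25/78.5 = 2.2452 A, so P_out = 176.25 × 2.2452 = 395.71 W.
All ideal ⇒ P_in = P_out, so I_supply = 395.71/400 = 0.989 A.

I_supply ≈ 0.989 A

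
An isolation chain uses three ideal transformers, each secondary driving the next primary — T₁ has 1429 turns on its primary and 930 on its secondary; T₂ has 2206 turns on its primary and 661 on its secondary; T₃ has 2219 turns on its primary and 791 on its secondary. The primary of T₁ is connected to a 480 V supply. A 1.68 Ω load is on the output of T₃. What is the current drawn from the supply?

I_supply ≈ 1.38 A

Secondary of T₁: V = 480.00 × 930/1429 = 312.39 V.
Secondary of T₂: V = 312.39 × 661/2206 = 93.603 V.
Secondary of T₃: V = 93.603 × 791/2219 = 33.366 V.
I_load = 33.366/1.68 = 19.861 A, so P_out = 33.366 × 19.861 = 662.68 W.
All ideal ⇒ P_in = P_out, so I_supply = 662.68/480 = 1.38 A.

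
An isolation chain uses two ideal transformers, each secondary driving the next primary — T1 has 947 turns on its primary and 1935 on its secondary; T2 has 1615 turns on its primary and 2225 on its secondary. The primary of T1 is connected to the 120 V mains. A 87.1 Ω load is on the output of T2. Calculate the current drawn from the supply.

After T1: V = 120.00 × 1935/947 = 245.20 V.
After T2: V = 245.20 × 2225/1615 = 337.81 V.
I_load = 337.81/87.1 = 3.8784 A, so P_out = 337.81 × 3.8784 = 1310.2 W.
All ideal ⇒ P_in = P_out, so I_supply = 1310.2/120 = 10.9 A.

I_supply ≈ 10.9 A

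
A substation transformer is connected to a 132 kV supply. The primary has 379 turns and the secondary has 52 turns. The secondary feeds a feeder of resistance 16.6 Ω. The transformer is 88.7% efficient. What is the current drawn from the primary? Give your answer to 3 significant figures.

I_p ≈ 169 A

V_s = 132000 × 52/379 = 18111 V.
I_s = V_s/R = 18111/16.6 = 1091.0 A.
P_out = V_s I_s = 18111 × 1091.0 = 1.9759×10^7 W.
P_in = P_out/η = 1.9759×10^7/0.887 = 2.2276×10^7 W.
I_p = P_in/V_p = 2.2276×10^7/132000 = 169 A.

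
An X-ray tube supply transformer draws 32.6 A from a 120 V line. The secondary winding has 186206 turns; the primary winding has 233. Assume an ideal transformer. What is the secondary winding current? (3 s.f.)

I_s ≈ 0.0408 A

I_s/I_p = N_p/N_s, so I_s = 32.6 × 233/186206 = 0.0408 A.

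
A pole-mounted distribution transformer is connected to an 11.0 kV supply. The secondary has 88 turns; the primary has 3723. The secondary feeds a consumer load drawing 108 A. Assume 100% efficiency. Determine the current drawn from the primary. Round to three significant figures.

For an ideal transformer I_p N_p = I_s N_s, so I_p = 108 × 88/3723 = 2.55 A.

I_p ≈ 2.55 A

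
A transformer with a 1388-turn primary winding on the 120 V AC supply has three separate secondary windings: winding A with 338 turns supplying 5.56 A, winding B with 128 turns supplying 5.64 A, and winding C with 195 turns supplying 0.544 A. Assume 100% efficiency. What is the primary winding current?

I_p ≈ 1.95 A

V_A = 120 × 338/1388 = 29.222 V; V_B = 120 × 128/1388 = 11.066 V; V_C = 120 × 195/1388 = 16.859 V.
P_out = V_A I_A + V_B I_B + V_C I_C = 29.222×5.56 + 11.066×5.64 + 16.859×0.544 = 162.47 + 62.414 + 9.1712 = 234.06 W.
Ideal ⇒ P_in = P_out, so I_p = P_out/V_p = 234.06/120 = 1.95 A.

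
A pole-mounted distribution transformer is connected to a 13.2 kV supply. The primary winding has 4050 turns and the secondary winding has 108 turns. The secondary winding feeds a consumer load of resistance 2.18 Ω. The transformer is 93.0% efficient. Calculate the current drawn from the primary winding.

I_p ≈ 4.63 A

V_s = 13200 × 108/4050 = 352.00 V.
I_s = V_s/R = 352.00/2.18 = 161.47 A.
P_out = V_s I_s = 352.00 × 161.47 = 56837 W.
P_in = P_out/η = 56837/0.930 = 61115 W.
I_p = P_in/V_p = 61115/13200 = 4.63 A.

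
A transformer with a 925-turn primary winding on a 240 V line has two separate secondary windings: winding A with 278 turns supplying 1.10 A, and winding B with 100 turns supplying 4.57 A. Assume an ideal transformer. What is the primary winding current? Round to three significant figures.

V_A = 240 × 278/925 = 72.130 V; V_B = 240 × 100/925 = 25.946 V.
P_out = V_A I_A + V_B I_B = 72.130×1.10 + 25.946×4.57 = 79.343 + 118.57 = 197.92 W.
Ideal ⇒ P_in = P_out, so I_p = P_out/V_p = 197.92/240 = 0.825 A.

I_p ≈ 0.825 A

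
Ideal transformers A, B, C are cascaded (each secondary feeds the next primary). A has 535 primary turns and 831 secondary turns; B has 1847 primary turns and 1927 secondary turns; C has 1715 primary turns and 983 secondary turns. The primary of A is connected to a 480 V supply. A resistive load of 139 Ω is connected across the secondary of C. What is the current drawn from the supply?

I_supply ≈ 2.98 A

Secondary of A: V = 480.00 × 831/535 = 745.57 V.
Secondary of B: V = 745.57 × 1927/1847 = 777.86 V.
Secondary of C: V = 777.86 × 983/1715 = 445.85 V.
I_load = 445.85/139 = 3.2076 A, so P_out = 445.85 × 3.2076 = 1430.1 W.
All ideal ⇒ P_in = P_out, so I_supply = 1430.1/480 = 2.98 A.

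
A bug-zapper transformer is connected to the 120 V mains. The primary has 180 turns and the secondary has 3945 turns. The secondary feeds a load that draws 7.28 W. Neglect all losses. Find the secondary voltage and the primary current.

V_s = V_p × N_s/N_p = 120 × 3945/180 = 2630.0 V.
I_s = P/V_s = 7.28/2630.0 = 0.0027681 A.
I_p = I_s × N_s/N_p = 0.0027681 × 3945/180 = 0.0607 A.

V_s ≈ 2630 V, I_p ≈ 0.0607 A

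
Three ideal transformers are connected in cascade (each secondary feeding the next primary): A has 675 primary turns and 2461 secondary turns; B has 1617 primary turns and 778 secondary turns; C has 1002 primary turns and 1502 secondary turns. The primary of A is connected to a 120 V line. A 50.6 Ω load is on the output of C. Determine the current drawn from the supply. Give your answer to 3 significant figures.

I_supply ≈ 16.4 A

After A: V = 120.00 × 2461/675 = 437.51 V.
After B: V = 437.51 × 778/1617 = 210.50 V.
After C: V = 210.50 × 1502/1002 = 315.54 V.
I_load = 315.54/50.6 = 6.2361 A, so P_out = 315.54 × 6.2361 = 1967.8 W.
All ideal ⇒ P_in = P_out, so I_supply = 1967.8/120 = 16.4 A.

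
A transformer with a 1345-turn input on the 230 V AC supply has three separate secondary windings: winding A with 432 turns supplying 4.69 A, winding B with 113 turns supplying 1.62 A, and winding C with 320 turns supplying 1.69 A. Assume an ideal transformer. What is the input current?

I_in ≈ 2.04 A

V_A = 230 × 432/1345 = 73.874 V; V_B = 230 × 113/1345 = 19.323 V; V_C = 230 × 320/1345 = 54.721 V.
P_out = V_A I_A + V_B I_B + V_C I_C = 73.874×4.69 + 19.323×1.62 + 54.721×1.69 = 346.47 + 31.304 + 92.479 = 470.25 W.
Ideal ⇒ P_in = P_out, so I_in = P_out/V_in = 470.25/230 = 2.04 A.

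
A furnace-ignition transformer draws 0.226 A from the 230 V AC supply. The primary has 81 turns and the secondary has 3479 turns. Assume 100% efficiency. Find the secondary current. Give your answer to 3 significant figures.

I_s/I_p = N_p/N_s, so I_s = 0.226 × 81/3479 = 0.00526 A.

I_s ≈ 0.00526 A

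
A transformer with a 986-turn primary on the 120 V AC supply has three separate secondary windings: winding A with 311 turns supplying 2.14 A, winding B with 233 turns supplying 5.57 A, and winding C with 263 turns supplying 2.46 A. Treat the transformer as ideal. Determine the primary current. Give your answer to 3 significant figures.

I_p ≈ 2.65 A

V_A = 120 × 311/986 = 37.850 V; V_B = 120 × 233/986 = 28.357 V; V_C = 120 × 263/986 = 32.008 V.
P_out = V_A I_A + V_B I_B + V_C I_C = 37.850×2.14 + 28.357×5.57 + 32.008×2.46 = 80.999 + 157.95 + 78.740 = 317.69 W.
Ideal ⇒ P_in = P_out, so I_p = P_out/V_p = 317.69/120 = 2.65 A.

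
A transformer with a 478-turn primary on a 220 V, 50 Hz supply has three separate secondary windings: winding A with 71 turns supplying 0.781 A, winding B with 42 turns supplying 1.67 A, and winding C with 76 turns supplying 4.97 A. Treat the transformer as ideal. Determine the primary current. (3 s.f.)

V_A = 220 × 71/478 = 32.678 V; V_B = 220 × 42/478 = 19.331 V; V_C = 220 × 76/478 = 34.979 V.
P_out = V_A I_A + V_B I_B + V_C I_C = 32.678×0.781 + 19.331×1.67 + 34.979×4.97 = 25.521 + 32.282 + 173.85 = 231.65 W.
Ideal ⇒ P_in = P_out, so I_p = P_out/V_p = 231.65/220 = 1.05 A.

I_p ≈ 1.05 A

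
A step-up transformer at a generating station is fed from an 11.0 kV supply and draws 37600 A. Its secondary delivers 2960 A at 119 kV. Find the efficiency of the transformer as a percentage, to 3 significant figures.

P_in = 11000 × 37600 = 4.13600×10^8 W.
P_out = 119000 × 2960 = 3.52240×10^8 W.
η = P_out/P_in = 3.52240×10^8/(4.13600×10^8) = 0.852.

η ≈ 85.2%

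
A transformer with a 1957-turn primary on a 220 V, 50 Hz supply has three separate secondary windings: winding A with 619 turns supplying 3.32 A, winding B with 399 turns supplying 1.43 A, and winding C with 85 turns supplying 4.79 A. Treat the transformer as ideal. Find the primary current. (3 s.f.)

V_A = 220 × 619/1957 = 69.586 V; V_B = 220 × 399/1957 = 44.854 V; V_C = 220 × 85/1957 = 9.5554 V.
P_out = V_A I_A + V_B I_B + V_C I_C = 69.586×3.32 + 44.854×1.43 + 9.5554×4.79 = 231.03 + 64.142 + 45.771 = 340.94 W.
Ideal ⇒ P_in = P_out, so I_p = P_out/V_p = 340.94/220 = 1.55 A.

I_p ≈ 1.55 A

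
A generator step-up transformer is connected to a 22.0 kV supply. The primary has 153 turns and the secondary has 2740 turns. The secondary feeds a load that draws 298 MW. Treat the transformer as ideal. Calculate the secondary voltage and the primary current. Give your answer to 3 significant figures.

V_s ≈ 394000 V, I_p ≈ 13500 A

V_s = V_p × N_s/N_p = 22000 × 2740/153 = 393990 V.
I_s = P/V_s = 2.98×10^8/393990 = 756.37 A.
I_p = I_s × N_s/N_p = 756.37 × 2740/153 = 13500 A.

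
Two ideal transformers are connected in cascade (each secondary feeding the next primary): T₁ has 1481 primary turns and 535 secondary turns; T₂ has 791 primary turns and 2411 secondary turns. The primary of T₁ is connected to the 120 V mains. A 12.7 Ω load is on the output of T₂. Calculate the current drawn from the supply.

After T₁: V = 120.00 × 535/1481 = 43.349 V.
After T₂: V = 43.349 × 2411/791 = 132.13 V.
I_load = 132.13/12.7 = 10.404 A, so P_out = 132.13 × 10.404 = 1374.7 W.
All ideal ⇒ P_in = P_out, so I_supply = 1374.7/120 = 11.5 A.

I_supply ≈ 11.5 A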